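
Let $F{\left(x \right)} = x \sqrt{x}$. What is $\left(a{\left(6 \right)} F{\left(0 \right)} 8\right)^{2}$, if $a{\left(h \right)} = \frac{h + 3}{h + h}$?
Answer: $0$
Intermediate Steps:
$a{\left(h \right)} = \frac{3 + h}{2 h}$
$F{\left(x \right)} = x^{\frac{3}{2}}$
$\left(a{\left(6 \right)} F{\left(0 \right)} 8\right)^{2} = \left(\frac{3 + 6}{2 \cdot 6} \cdot 0^{\frac{3}{2}} \cdot 8\right)^{2} = \left(\frac{1}{2} \cdot \frac{1}{6} \cdot 9 \cdot 0 \cdot 8\right)^{2} = \left(\frac{3}{4} \cdot 0 \cdot 8\right)^{2} = \left(0 \cdot 8\right)^{2} = 0^{2} = 0$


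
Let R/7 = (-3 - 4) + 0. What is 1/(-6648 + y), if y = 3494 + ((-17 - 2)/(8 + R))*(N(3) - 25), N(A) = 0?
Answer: -41/129789 ≈ -0.00031590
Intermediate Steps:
R = -49 (R = 7*((-3 - 4) + 0) = 7*(-7 + 0) = 7*(-7) = -49)
y = 142779/41 (y = 3494 + ((-17 - 2)/(8 - 49))*(0 - 25) = 3494 - 19/(-41)*(-25) = 3494 - 19*(-1/41)*(-25) = 3494 + (19/41)*(-25) = 3494 - 475/41 = 142779/41 ≈ 3482.4)
1/(-6648 + y) = 1/(-6648 + 142779/41) = 1/(-129789/41) = -41/129789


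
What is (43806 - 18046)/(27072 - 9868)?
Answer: 280/187 ≈ 1.4973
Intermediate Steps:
(43806 - 18046)/(27072 - 9868) = 25760/17204 = 25760*(1/17204) = 280/187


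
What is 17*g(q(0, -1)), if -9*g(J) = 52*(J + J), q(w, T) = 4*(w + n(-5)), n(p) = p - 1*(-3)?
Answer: 14144/9 ≈ 1571.6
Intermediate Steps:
n(p) = 3 + p (n(p) = p + 3 = 3 + p)
q(w, T) = -8 + 4*w (q(w, T) = 4*(w + (3 - 5)) = 4*(w - 2) = 4*(-2 + w) = -8 + 4*w)
g(J) = -104*J/9 (g(J) = -52*(J + J)/9 = -52*2*J/9 = -104*J/9)
17*g(q(0, -1)) = 17*(-104*(-8 + 4*0)/9) = 17*(-104*(-8 + 0)/9) = 17*(-104/9*(-8)) = 17*(832/9) = 14144/9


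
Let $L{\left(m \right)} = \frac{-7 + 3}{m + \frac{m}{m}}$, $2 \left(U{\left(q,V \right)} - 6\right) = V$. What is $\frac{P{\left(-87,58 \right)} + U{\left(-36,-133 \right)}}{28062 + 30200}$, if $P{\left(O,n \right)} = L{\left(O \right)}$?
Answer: $- \frac{5199}{5010532} \approx -0.0010376$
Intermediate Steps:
$U{\left(q,V \right)} = 6 + \frac{V}{2}$
$L{\left(m \right)} = - \frac{4}{1 + m}$ ($L{\left(m \right)} = - \frac{4}{m + 1} = - \frac{4}{1 + m}$)
$P{\left(O,n \right)} = - \frac{4}{1 + O}$
$\frac{P{\left(-87,58 \right)} + U{\left(-36,-133 \right)}}{28062 + 30200} = \frac{- \frac{4}{1 - 87} + \left(6 + \frac{1}{2} \left(-133\right)\right)}{28062 + 30200} = \frac{- \frac{4}{-86} + \left(6 - \frac{133}{2}\right)}{58262} = \left(\left(-4\right) \left(- \frac{1}{86}\right) - \frac{121}{2}\right) \frac{1}{58262} = \left(\frac{2}{43} - \frac{121}{2}\right) \frac{1}{58262} = \left(- \frac{5199}{86}\right) \frac{1}{58262} = - \frac{5199}{5010532}$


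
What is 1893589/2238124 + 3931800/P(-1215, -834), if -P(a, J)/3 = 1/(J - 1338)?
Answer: 6371095704770389/2238124 ≈ 2.8466e+9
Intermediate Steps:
P(a, J) = -3/(-1338 + J) (P(a, J) = -3/(J - 1338) = -3/(-1338 + J))
1893589/2238124 + 3931800/P(-1215, -834) = 1893589/2238124 + 3931800/((-3/(-1338 - 834))) = 1893589*(1/2238124) + 3931800/((-3/(-2172))) = 1893589/2238124 + 3931800/((-3*(-1/2172))) = 1893589/2238124 + 3931800/(1/724) = 1893589/2238124 + 3931800*724 = 1893589/2238124 + 2846623200 = 6371095704770389/2238124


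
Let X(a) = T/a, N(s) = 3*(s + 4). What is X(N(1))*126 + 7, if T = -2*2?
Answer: -133/5 ≈ -26.600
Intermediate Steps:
T = -4
N(s) = 12 + 3*s (N(s) = 3*(4 + s) = 12 + 3*s)
X(a) = -4/a
X(N(1))*126 + 7 = -4/(12 + 3*1)*126 + 7 = -4/(12 + 3)*126 + 7 = -4/15*126 + 7 = -168/5 + 7 = -133/5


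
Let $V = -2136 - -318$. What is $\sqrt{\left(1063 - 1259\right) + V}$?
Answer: $i \sqrt{2014} \approx 44.878 i$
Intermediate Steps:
$V = -1818$ ($V = -2136 + 318 = -1818$)
$\sqrt{\left(1063 - 1259\right) + V} = \sqrt{\left(1063 - 1259\right) - 1818} = \sqrt{-196 - 1818} = \sqrt{-2014} = i \sqrt{2014}$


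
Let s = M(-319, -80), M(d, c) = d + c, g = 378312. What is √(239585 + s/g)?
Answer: 3*√105831474396098/63052 ≈ 489.47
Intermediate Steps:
M(d, c) = c + d
s = -399 (s = -80 - 319 = -399)
√(239585 + s/g) = √(239585 - 399/378312) = √(239585 - 399*1/378312) = √(239585 - 133/126104) = √(30212626707/126104) = 3*√105831474396098/63052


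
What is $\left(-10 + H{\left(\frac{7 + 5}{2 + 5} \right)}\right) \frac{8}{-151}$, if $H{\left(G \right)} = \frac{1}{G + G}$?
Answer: $\frac{233}{453} \approx 0.51435$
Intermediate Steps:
$H{\left(G \right)} = \frac{1}{2 G}$
$\left(-10 + H{\left(\frac{7 + 5}{2 + 5} \right)}\right) \frac{8}{-151} = \left(-10 + \frac{1}{2 \frac{7 + 5}{2 + 5}}\right) \frac{8}{-151} = \left(-10 + \frac{1}{2 \cdot \frac{12}{7}}\right) 8 \left(- \frac{1}{151}\right) = \left(-10 + \frac{1}{2 \cdot 12 \cdot \frac{1}{7}}\right) \left(- \frac{8}{151}\right) = \left(-10 + \frac{1}{2 \cdot \frac{12}{7}}\right) \left(- \frac{8}{151}\right) = \left(-10 + \frac{1}{2} \cdot \frac{7}{12}\right) \left(- \frac{8}{151}\right) = \left(-10 + \frac{7}{24}\right) \left(- \frac{8}{151}\right) = \left(- \frac{233}{24}\right) \left(- \frac{8}{151}\right) = \frac{233}{453}$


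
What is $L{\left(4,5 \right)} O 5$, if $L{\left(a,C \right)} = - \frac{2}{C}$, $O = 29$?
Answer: $-58$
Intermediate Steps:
$L{\left(4,5 \right)} O 5 = - \frac{2}{5} \cdot 29 \cdot 5 = \left(-2\right) \frac{1}{5} \cdot 29 \cdot 5 = \left(- \frac{2}{5}\right) 29 \cdot 5 = \left(- \frac{58}{5}\right) 5 = -58$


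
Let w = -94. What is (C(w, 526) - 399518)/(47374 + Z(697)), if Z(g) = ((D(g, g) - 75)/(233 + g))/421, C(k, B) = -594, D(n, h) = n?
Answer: -78327925680/9274171421 ≈ -8.4458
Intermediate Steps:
Z(g) = (-75 + g)/(421*(233 + g)) (Z(g) = ((g - 75)/(233 + g))/421 = ((-75 + g)/(233 + g))*(1/421) = (-75 + g)/(421*(233 + g)))
(C(w, 526) - 399518)/(47374 + Z(697)) = (-594 - 399518)/(47374 + (-75 + 697)/(421*(233 + 697))) = -400112/(47374 + (1/421)*622/930) = -400112/(47374 + (1/421)*(1/930)*622) = -400112/(47374 + 311/195765) = -400112/9274171421/195765 = -400112*195765/9274171421 = -78327925680/9274171421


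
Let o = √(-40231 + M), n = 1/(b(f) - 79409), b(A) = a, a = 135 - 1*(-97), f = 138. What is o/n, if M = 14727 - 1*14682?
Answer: -79177*I*√40186 ≈ -1.5872e+7*I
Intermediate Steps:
M = 45 (M = 14727 - 14682 = 45)
a = 232 (a = 135 + 97 = 232)
b(A) = 232
n = -1/79177 (n = 1/(232 - 79409) = 1/(-79177) = -1/79177 ≈ -1.2630e-5)
o = I*√40186 (o = √(-40231 + 45) = √(-40186) = I*√40186 ≈ 200.46*I)
o/n = (I*√40186)/(-1/79177) = (I*√40186)*(-79177) = -79177*I*√40186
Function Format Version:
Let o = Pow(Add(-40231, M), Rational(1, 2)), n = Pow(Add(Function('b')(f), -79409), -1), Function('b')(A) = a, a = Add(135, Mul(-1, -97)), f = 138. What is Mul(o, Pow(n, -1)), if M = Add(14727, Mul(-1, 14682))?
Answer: Mul(-79177, I, Pow(40186, Rational(1, 2))) ≈ Mul(-1.5872e+7, I)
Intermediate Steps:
M = 45 (M = Add(14727, -14682) = 45)
a = 232 (a = Add(135, 97) = 232)
Function('b')(A) = 232
n = Rational(-1, 79177) (n = Pow(Add(232, -79409), -1) = Pow(-79177, -1) = Rational(-1, 79177) ≈ -1.2630e-5)
o = Mul(I, Pow(40186, Rational(1, 2))) (o = Pow(Add(-40231, 45), Rational(1, 2)) = Pow(-40186, Rational(1, 2)) = Mul(I, Pow(40186, Rational(1, 2))) ≈ Mul(200.46, I))
Mul(o, Pow(n, -1)) = Mul(Mul(I, Pow(40186, Rational(1, 2))), Pow(Rational(-1, 79177), -1)) = Mul(Mul(I, Pow(40186, Rational(1, 2))), -79177) = Mul(-79177, I, Pow(40186, Rational(1, 2)))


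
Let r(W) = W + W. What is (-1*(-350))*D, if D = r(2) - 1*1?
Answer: 1050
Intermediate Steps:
r(W) = 2*W
D = 3 (D = 2*2 - 1*1 = 4 - 1 = 3)
(-1*(-350))*D = -1*(-350)*3 = 350*3 = 1050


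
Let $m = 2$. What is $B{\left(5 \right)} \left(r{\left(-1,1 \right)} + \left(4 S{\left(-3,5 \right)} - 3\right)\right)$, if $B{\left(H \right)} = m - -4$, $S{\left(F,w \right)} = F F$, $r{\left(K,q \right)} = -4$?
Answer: $174$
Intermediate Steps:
$S{\left(F,w \right)} = F^{2}$
$B{\left(H \right)} = 6$ ($B{\left(H \right)} = 2 - -4 = 2 + 4 = 6$)
$B{\left(5 \right)} \left(r{\left(-1,1 \right)} + \left(4 S{\left(-3,5 \right)} - 3\right)\right) = 6 \left(-4 + \left(4 \left(-3\right)^{2} - 3\right)\right) = 6 \left(-4 + \left(4 \cdot 9 + \left(-4 + 1\right)\right)\right) = 6 \left(-4 + \left(36 - 3\right)\right) = 6 \left(-4 + 33\right) = 6 \cdot 29 = 174$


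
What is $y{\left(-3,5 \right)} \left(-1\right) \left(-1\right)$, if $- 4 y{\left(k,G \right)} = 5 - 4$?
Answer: $- \frac{1}{4} \approx -0.25$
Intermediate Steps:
$y{\left(k,G \right)} = - \frac{1}{4}$ ($y{\left(k,G \right)} = - \frac{5 - 4}{4} = \left(- \frac{1}{4}\right) 1 = - \frac{1}{4}$)
$y{\left(-3,5 \right)} \left(-1\right) \left(-1\right) = \left(- \frac{1}{4}\right) \left(-1\right) \left(-1\right) = \frac{1}{4} \left(-1\right) = - \frac{1}{4}$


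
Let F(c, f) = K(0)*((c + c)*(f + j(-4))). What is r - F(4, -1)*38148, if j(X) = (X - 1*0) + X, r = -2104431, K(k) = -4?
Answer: -13091055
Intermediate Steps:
j(X) = 2*X (j(X) = (X + 0) + X = X + X = 2*X)
F(c, f) = -8*c*(-8 + f) (F(c, f) = -4*(c + c)*(f + 2*(-4)) = -4*2*c*(f - 8) = -4*2*c*(-8 + f) = -8*c*(-8 + f))
r - F(4, -1)*38148 = -2104431 - 8*4*(8 - 1*(-1))*38148 = -2104431 - 8*4*(8 + 1)*38148 = -2104431 - 8*4*9*38148 = -2104431 - 288*38148 = -2104431 - 1*10986624 = -2104431 - 10986624 = -13091055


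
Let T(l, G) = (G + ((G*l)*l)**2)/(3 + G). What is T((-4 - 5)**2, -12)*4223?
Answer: -8725742516692/3 ≈ -2.9086e+12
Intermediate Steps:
T(l, G) = (G + G**2*l**4)/(3 + G) (T(l, G) = (G + (G*l**2)**2)/(3 + G) = (G + G**2*l**4)/(3 + G))
T((-4 - 5)**2, -12)*4223 = -12*(1 - 12*(-4 - 5)**8)/(3 - 12)*4223 = -12*(1 - 12*((-9)**2)**4)/(-9)*4223 = -12*(-1/9)*(1 - 12*81**4)*4223 = -12*(-1/9)*(1 - 12*43046721)*4223 = -12*(-1/9)*(1 - 516560652)*4223 = -12*(-1/9)*(-516560651)*4223 = -2066242604/3*4223 = -8725742516692/3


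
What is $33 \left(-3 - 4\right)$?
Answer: $-231$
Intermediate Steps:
$33 \left(-3 - 4\right) = 33 \left(-7\right) = -231$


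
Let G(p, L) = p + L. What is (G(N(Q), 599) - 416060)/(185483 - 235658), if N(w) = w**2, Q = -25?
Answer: 414836/50175 ≈ 8.2678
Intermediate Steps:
G(p, L) = L + p
(G(N(Q), 599) - 416060)/(185483 - 235658) = ((599 + (-25)**2) - 416060)/(185483 - 235658) = ((599 + 625) - 416060)/(-50175) = (1224 - 416060)*(-1/50175) = -414836*(-1/50175) = 414836/50175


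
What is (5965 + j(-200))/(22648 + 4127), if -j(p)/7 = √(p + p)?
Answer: 1193/5355 - 4*I/765 ≈ 0.22278 - 0.0052288*I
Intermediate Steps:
j(p) = -7*√2*√p (j(p) = -7*√(p + p) = -7*√2*√p)
(5965 + j(-200))/(22648 + 4127) = (5965 - 7*√2*√(-200))/(22648 + 4127) = (5965 - 7*√2*10*I*√2)/26775 = (5965 - 140*I)*(1/26775) = 1193/5355 - 4*I/765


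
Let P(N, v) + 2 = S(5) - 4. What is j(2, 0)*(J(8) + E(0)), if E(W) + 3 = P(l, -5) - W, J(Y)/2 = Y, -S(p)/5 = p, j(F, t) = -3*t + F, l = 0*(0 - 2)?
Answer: -36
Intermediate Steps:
l = 0 (l = 0*(-2) = 0)
j(F, t) = F - 3*t
S(p) = -5*p
J(Y) = 2*Y
P(N, v) = -31 (P(N, v) = -2 + (-5*5 - 4) = -2 + (-25 - 4) = -2 - 29 = -31)
E(W) = -34 - W (E(W) = -3 + (-31 - W) = -34 - W)
j(2, 0)*(J(8) + E(0)) = (2 - 3*0)*(2*8 + (-34 - 1*0)) = (2 + 0)*(16 + (-34 + 0)) = 2*(16 - 34) = 2*(-18) = -36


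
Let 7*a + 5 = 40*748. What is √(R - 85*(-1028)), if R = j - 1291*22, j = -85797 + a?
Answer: I*√1104726/7 ≈ 150.15*I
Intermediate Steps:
a = 29915/7 (a = -5/7 + (40*748)/7 = -5/7 + (⅐)*29920 = -5/7 + 29920/7 = 29915/7 ≈ 4273.6)
j = -570664/7 (j = -85797 + 29915/7 = -570664/7 ≈ -81523.)
R = -769478/7 (R = -570664/7 - 1291*22 = -570664/7 - 28402 = -769478/7 ≈ -1.0993e+5)
√(R - 85*(-1028)) = √(-769478/7 - 85*(-1028)) = √(-769478/7 + 87380) = √(-157818/7) = I*√1104726/7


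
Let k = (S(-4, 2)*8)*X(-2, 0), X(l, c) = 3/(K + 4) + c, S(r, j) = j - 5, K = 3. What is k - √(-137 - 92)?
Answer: -72/7 - I*√229 ≈ -10.286 - 15.133*I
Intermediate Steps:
S(r, j) = -5 + j
X(l, c) = 3/7 + c (X(l, c) = 3/(3 + 4) + c = 3/7 + c)
k = -72/7 (k = ((-5 + 2)*8)*(3/7 + 0) = -3*8*(3/7) = -24*3/7 = -72/7 ≈ -10.286)
k - √(-137 - 92) = -72/7 - √(-137 - 92) = -72/7 - √(-229) = -72/7 - I*√229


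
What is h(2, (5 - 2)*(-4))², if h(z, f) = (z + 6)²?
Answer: 4096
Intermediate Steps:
h(z, f) = (6 + z)²
h(2, (5 - 2)*(-4))² = ((6 + 2)²)² = (8²)² = 64² = 4096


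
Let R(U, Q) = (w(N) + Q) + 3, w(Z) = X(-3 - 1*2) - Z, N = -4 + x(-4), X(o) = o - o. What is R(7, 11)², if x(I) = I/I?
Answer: 289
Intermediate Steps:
x(I) = 1
X(o) = 0
N = -3 (N = -4 + 1 = -3)
w(Z) = -Z (w(Z) = 0 - Z = -Z)
R(U, Q) = 6 + Q (R(U, Q) = (-1*(-3) + Q) + 3 = (3 + Q) + 3 = 6 + Q)
R(7, 11)² = (6 + 11)² = 17² = 289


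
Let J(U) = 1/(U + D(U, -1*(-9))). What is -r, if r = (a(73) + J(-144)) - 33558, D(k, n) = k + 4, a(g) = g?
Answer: 9509741/284 ≈ 33485.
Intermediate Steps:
D(k, n) = 4 + k
J(U) = 1/(4 + 2*U) (J(U) = 1/(U + (4 + U)) = 1/(4 + 2*U))
r = -9509741/284 (r = (73 + 1/(2*(2 - 144))) - 33558 = (73 + (½)/(-142)) - 33558 = (73 + (½)*(-1/142)) - 33558 = (73 - 1/284) - 33558 = 20731/284 - 33558 = -9509741/284 ≈ -33485.)
-r = -1*(-9509741/284) = 9509741/284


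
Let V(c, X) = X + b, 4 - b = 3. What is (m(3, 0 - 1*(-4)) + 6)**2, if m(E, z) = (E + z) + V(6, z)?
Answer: 324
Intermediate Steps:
b = 1 (b = 4 - 1*3 = 4 - 3 = 1)
V(c, X) = 1 + X (V(c, X) = X + 1 = 1 + X)
m(E, z) = 1 + E + 2*z (m(E, z) = (E + z) + (1 + z) = 1 + E + 2*z)
(m(3, 0 - 1*(-4)) + 6)**2 = ((1 + 3 + 2*(0 - 1*(-4))) + 6)**2 = ((1 + 3 + 2*(0 + 4)) + 6)**2 = ((1 + 3 + 2*4) + 6)**2 = ((1 + 3 + 8) + 6)**2 = (12 + 6)**2 = 18**2 = 324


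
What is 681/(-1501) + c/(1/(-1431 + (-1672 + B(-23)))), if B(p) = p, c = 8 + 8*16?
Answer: -638129817/1501 ≈ -4.2514e+5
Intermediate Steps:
c = 136 (c = 8 + 128 = 136)
681/(-1501) + c/(1/(-1431 + (-1672 + B(-23)))) = 681/(-1501) + 136/(1/(-1431 + (-1672 - 23))) = 681*(-1/1501) + 136/(1/(-1431 - 1695)) = -681/1501 + 136/(1/(-3126)) = -681/1501 + 136/(-1/3126) = -681/1501 + 136*(-3126) = -681/1501 - 425136 = -638129817/1501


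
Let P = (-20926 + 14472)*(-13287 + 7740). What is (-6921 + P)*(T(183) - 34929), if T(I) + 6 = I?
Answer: -1243892827584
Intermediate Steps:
T(I) = -6 + I
P = 35800338 (P = -6454*(-5547) = 35800338)
(-6921 + P)*(T(183) - 34929) = (-6921 + 35800338)*((-6 + 183) - 34929) = 35793417*(177 - 34929) = 35793417*(-34752) = -1243892827584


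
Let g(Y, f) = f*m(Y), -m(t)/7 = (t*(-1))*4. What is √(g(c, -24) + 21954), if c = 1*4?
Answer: 13*√114 ≈ 138.80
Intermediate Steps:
c = 4
m(t) = 28*t (m(t) = -7*t*(-1)*4 = -7*(-t)*4 = -(-28)*t = 28*t)
g(Y, f) = 28*Y*f (g(Y, f) = f*(28*Y) = 28*Y*f)
√(g(c, -24) + 21954) = √(28*4*(-24) + 21954) = √(-2688 + 21954) = √19266 = 13*√114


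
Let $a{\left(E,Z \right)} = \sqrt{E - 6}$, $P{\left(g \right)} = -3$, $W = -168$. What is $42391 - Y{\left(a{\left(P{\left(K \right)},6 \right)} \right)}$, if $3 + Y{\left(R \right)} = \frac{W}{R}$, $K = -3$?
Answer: $42394 - 56 i \approx 42394.0 - 56.0 i$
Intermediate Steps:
$a{\left(E,Z \right)} = \sqrt{-6 + E}$
$Y{\left(R \right)} = -3 - \frac{168}{R}$
$42391 - Y{\left(a{\left(P{\left(K \right)},6 \right)} \right)} = 42391 - \left(-3 - \frac{168}{\sqrt{-6 - 3}}\right) = 42391 - \left(-3 - \frac{168}{\sqrt{-9}}\right) = 42391 - \left(-3 - \frac{168}{3 i}\right) = 42391 - \left(-3 - 168 \left(- \frac{i}{3}\right)\right) = 42391 - \left(-3 + 56 i\right) = 42391 + \left(3 - 56 i\right) = 42394 - 56 i$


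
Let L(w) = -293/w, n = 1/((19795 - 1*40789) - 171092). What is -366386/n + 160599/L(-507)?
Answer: 20620724434121/293 ≈ 7.0378e+10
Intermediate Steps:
n = -1/192086 (n = 1/((19795 - 40789) - 171092) = 1/(-20994 - 171092) = 1/(-192086) = -1/192086 ≈ -5.2060e-6)
-366386/n + 160599/L(-507) = -366386/(-1/192086) + 160599/((-293/(-507))) = -366386*(-192086) + 160599/((-293*(-1/507))) = 70377621196 + 160599/(293/507) = 70377621196 + 160599*(507/293) = 70377621196 + 81423693/293 = 20620724434121/293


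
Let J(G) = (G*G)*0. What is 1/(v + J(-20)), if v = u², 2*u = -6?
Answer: ⅑ ≈ 0.11111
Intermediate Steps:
u = -3 (u = (½)*(-6) = -3)
J(G) = 0 (J(G) = G²*0 = 0)
v = 9 (v = (-3)² = 9)
1/(v + J(-20)) = 1/(9 + 0) = 1/9 = ⅑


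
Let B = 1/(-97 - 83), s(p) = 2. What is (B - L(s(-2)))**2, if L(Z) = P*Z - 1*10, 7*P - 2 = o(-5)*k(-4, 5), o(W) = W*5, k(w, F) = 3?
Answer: 1511110129/1587600 ≈ 951.82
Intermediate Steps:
o(W) = 5*W
P = -73/7 (P = 2/7 + ((5*(-5))*3)/7 = 2/7 + (-25*3)/7 = 2/7 + (1/7)*(-75) = 2/7 - 75/7 = -73/7 ≈ -10.429)
B = -1/180 (B = 1/(-180) = -1/180 ≈ -0.0055556)
L(Z) = -10 - 73*Z/7 (L(Z) = -73*Z/7 - 1*10 = -73*Z/7 - 10 = -10 - 73*Z/7)
(B - L(s(-2)))**2 = (-1/180 - (-10 - 73/7*2))**2 = (-1/180 - (-10 - 146/7))**2 = (-1/180 - 1*(-216/7))**2 = (-1/180 + 216/7)**2 = (38873/1260)**2 = 1511110129/1587600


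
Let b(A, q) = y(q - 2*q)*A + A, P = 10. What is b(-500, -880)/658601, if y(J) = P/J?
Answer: -11125/14489222 ≈ -0.00076781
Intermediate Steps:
y(J) = 10/J
b(A, q) = A - 10*A/q (b(A, q) = (10/(q - 2*q))*A + A = (10/((-q)))*A + A = (10*(-1/q))*A + A = (-10/q)*A + A = -10*A/q + A = A - 10*A/q)
b(-500, -880)/658601 = -500*(-10 - 880)/(-880)/658601 = -500*(-1/880)*(-890)*(1/658601) = -11125/22*1/658601 = -11125/14489222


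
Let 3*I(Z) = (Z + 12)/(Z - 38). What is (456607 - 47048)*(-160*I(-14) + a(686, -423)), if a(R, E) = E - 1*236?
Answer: -10558840579/39 ≈ -2.7074e+8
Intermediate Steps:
a(R, E) = -236 + E (a(R, E) = E - 236 = -236 + E)
I(Z) = (12 + Z)/(3*(-38 + Z)) (I(Z) = ((Z + 12)/(Z - 38))/3 = ((12 + Z)/(-38 + Z))/3 = (12 + Z)/(3*(-38 + Z)))
(456607 - 47048)*(-160*I(-14) + a(686, -423)) = (456607 - 47048)*(-160*(12 - 14)/(3*(-38 - 14)) + (-236 - 423)) = 409559*(-160*(-2)/(3*(-52)) - 659) = 409559*(-160*(-1)*(-2)/(3*52) - 659) = 409559*(-160*1/78 - 659) = 409559*(-80/39 - 659) = 409559*(-25781/39) = -10558840579/39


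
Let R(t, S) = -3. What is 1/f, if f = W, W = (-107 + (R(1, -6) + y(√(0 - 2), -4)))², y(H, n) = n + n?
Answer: 1/13924 ≈ 7.1818e-5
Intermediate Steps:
y(H, n) = 2*n
W = 13924 (W = (-107 + (-3 + 2*(-4)))² = (-107 + (-3 - 8))² = (-107 - 11)² = (-118)² = 13924)
f = 13924
1/f = 1/13924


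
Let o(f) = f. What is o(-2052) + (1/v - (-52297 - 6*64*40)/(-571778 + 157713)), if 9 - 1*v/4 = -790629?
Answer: -2687312265008359/1309502093880 ≈ -2052.2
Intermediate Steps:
v = 3162552 (v = 36 - 4*(-790629) = 36 + 3162516 = 3162552)
o(-2052) + (1/v - (-52297 - 6*64*40)/(-571778 + 157713)) = -2052 + (1/3162552 - (-52297 - 6*64*40)/(-571778 + 157713)) = -2052 + (1/3162552 - (-52297 - 384*40)/(-414065)) = -2052 + (1/3162552 - (-52297 - 15360)*(-1)/414065) = -2052 + (1/3162552 - (-67657)*(-1)/414065) = -2052 + (1/3162552 - 1*67657/414065) = -2052 + (1/3162552 - 67657/414065) = -2052 - 213968366599/1309502093880 = -2687312265008359/1309502093880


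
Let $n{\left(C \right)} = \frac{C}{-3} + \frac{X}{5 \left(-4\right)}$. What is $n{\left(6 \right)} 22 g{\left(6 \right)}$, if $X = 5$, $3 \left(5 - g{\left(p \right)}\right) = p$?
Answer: $- \frac{297}{2} \approx -148.5$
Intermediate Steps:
$g{\left(p \right)} = 5 - \frac{p}{3}$
$n{\left(C \right)} = - \frac{1}{4} - \frac{C}{3}$ ($n{\left(C \right)} = \frac{C}{-3} + \frac{5}{5 \left(-4\right)} = C \left(- \frac{1}{3}\right) + \frac{5}{-20} = - \frac{C}{3} + 5 \left(- \frac{1}{20}\right) = - \frac{C}{3} - \frac{1}{4} = - \frac{1}{4} - \frac{C}{3}$)
$n{\left(6 \right)} 22 g{\left(6 \right)} = \left(- \frac{1}{4} - 2\right) 22 \left(5 - 2\right) = \left(- \frac{9}{4}\right) 22 \cdot 3 = \left(- \frac{99}{2}\right) 3 = - \frac{297}{2}$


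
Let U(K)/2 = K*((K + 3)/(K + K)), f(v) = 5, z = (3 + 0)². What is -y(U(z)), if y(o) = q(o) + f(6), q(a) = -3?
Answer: -2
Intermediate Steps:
z = 9 (z = 3² = 9)
U(K) = 3 + K (U(K) = 2*(K*((K + 3)/(K + K))) = 2*(K*((3 + K)/((2*K)))) = 2*(K*((3 + K)*(1/(2*K)))) = 2*(K*((3 + K)/(2*K))) = 2*(3/2 + K/2) = 3 + K)
y(o) = 2 (y(o) = -3 + 5 = 2)
-y(U(z)) = -1*2 = -2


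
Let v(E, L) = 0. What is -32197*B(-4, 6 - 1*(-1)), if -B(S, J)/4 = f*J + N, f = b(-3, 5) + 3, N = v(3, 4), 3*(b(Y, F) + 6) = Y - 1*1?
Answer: -11719708/3 ≈ -3.9066e+6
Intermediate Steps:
b(Y, F) = -19/3 + Y/3 (b(Y, F) = -6 + (Y - 1*1)/3 = -6 + (Y - 1)/3 = -6 + (-1 + Y)/3 = -6 + (-1/3 + Y/3) = -19/3 + Y/3)
N = 0
f = -13/3 (f = (-19/3 + (1/3)*(-3)) + 3 = (-19/3 - 1) + 3 = -22/3 + 3 = -13/3 ≈ -4.3333)
B(S, J) = 52*J/3 (B(S, J) = -4*(-13*J/3 + 0) = -(-52)*J/3 = 52*J/3)
-32197*B(-4, 6 - 1*(-1)) = -1674244*(6 - 1*(-1))/3 = -1674244*(6 + 1)/3 = -1674244*7/3 = -32197*364/3 = -11719708/3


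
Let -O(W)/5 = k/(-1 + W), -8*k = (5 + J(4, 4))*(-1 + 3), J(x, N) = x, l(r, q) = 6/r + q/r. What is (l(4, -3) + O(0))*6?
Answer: -63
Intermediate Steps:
k = -9/4 (k = -(5 + 4)*(-1 + 3)/8 = -9*2/8 = -⅛*18 = -9/4 ≈ -2.2500)
O(W) = 45/(4*(-1 + W)) (O(W) = -(-45)/(4*(-1 + W)) = 45/(4*(-1 + W)))
(l(4, -3) + O(0))*6 = ((6 - 3)/4 + 45/(4*(-1 + 0)))*6 = ((¼)*3 + (45/4)/(-1))*6 = (¾ + (45/4)*(-1))*6 = (¾ - 45/4)*6 = -21/2*6 = -63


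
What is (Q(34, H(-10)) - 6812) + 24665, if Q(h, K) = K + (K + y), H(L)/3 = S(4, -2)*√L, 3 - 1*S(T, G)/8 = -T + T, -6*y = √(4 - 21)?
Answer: 17853 + 144*I*√10 - I*√17/6 ≈ 17853.0 + 454.68*I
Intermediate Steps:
y = -I*√17/6 (y = -√(4 - 21)/6 = -I*√17/6 ≈ -0.68718*I)
S(T, G) = 24 (S(T, G) = 24 - 8*(-T + T) = 24 - 8*0 = 24 + 0 = 24)
H(L) = 72*√L (H(L) = 3*(24*√L) = 72*√L)
Q(h, K) = 2*K - I*√17/6 (Q(h, K) = K + (K - I*√17/6) = 2*K - I*√17/6)
(Q(34, H(-10)) - 6812) + 24665 = ((2*(72*√(-10)) - I*√17/6) - 6812) + 24665 = ((2*(72*(I*√10)) - I*√17/6) - 6812) + 24665 = ((2*(72*I*√10) - I*√17/6) - 6812) + 24665 = ((144*I*√10 - I*√17/6) - 6812) + 24665 = (-6812 + 144*I*√10 - I*√17/6) + 24665 = 17853 + 144*I*√10 - I*√17/6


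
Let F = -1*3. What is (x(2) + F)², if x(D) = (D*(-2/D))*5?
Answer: 169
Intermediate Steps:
x(D) = -10 (x(D) = -2*5 = -10)
F = -3
(x(2) + F)² = (-10 - 3)² = (-13)² = 169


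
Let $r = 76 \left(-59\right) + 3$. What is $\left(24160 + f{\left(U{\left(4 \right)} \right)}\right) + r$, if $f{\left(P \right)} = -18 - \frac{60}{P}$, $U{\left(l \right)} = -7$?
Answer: $\frac{137687}{7} \approx 19670.0$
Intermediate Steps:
$r = -4481$ ($r = -4484 + 3 = -4481$)
$\left(24160 + f{\left(U{\left(4 \right)} \right)}\right) + r = \left(24160 - \left(18 + \frac{60}{-7}\right)\right) - 4481 = \left(24160 - \frac{66}{7}\right) - 4481 = \frac{169054}{7} - 4481 = \frac{137687}{7}$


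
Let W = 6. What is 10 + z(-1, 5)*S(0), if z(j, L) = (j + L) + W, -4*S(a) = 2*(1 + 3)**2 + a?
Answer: -70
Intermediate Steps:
S(a) = -8 - a/4 (S(a) = -(2*(1 + 3)**2 + a)/4 = -(2*4**2 + a)/4 = -(2*16 + a)/4 = -(32 + a)/4 = -8 - a/4)
z(j, L) = 6 + L + j (z(j, L) = (j + L) + 6 = (L + j) + 6 = 6 + L + j)
10 + z(-1, 5)*S(0) = 10 + (6 + 5 - 1)*(-8 - 1/4*0) = 10 + 10*(-8 + 0) = 10 + 10*(-8) = 10 - 80 = -70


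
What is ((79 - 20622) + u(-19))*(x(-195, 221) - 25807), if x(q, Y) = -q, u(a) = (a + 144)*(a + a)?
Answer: 647804316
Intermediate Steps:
u(a) = 2*a*(144 + a) (u(a) = (144 + a)*(2*a) = 2*a*(144 + a))
((79 - 20622) + u(-19))*(x(-195, 221) - 25807) = ((79 - 20622) + 2*(-19)*(144 - 19))*(-1*(-195) - 25807) = (-20543 + 2*(-19)*125)*(195 - 25807) = (-20543 - 4750)*(-25612) = -25293*(-25612) = 647804316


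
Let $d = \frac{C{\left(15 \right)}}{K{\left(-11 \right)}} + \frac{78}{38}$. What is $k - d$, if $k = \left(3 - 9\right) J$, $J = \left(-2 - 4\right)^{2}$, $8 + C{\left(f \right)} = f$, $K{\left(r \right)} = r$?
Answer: $- \frac{45440}{209} \approx -217.42$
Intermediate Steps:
$C{\left(f \right)} = -8 + f$
$J = 36$ ($J = \left(-6\right)^{2} = 36$)
$k = -216$ ($k = \left(3 - 9\right) 36 = \left(-6\right) 36 = -216$)
$d = \frac{296}{209}$ ($d = \frac{-8 + 15}{-11} + \frac{78}{38} = 7 \left(- \frac{1}{11}\right) + 78 \cdot \frac{1}{38} = - \frac{7}{11} + \frac{39}{19} = \frac{296}{209} \approx 1.4163$)
$k - d = -216 - \frac{296}{209} = - \frac{45440}{209}$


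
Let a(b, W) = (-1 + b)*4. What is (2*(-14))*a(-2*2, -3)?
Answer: 560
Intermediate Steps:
a(b, W) = -4 + 4*b
(2*(-14))*a(-2*2, -3) = (2*(-14))*(-4 + 4*(-2*2)) = -28*(-4 + 4*(-4)) = -28*(-4 - 16) = -28*(-20) = 560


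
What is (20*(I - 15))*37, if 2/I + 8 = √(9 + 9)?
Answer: -261220/23 - 2220*√2/23 ≈ -11494.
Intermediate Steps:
I = 2/(-8 + 3*√2) (I = 2/(-8 + √(9 + 9)) = 2/(-8 + √18) = 2/(-8 + 3*√2) ≈ -0.53229)
(20*(I - 15))*37 = (20*((-8/23 - 3*√2/23) - 15))*37 = (20*(-353/23 - 3*√2/23))*37 = (-7060/23 - 60*√2/23)*37 = -261220/23 - 2220*√2/23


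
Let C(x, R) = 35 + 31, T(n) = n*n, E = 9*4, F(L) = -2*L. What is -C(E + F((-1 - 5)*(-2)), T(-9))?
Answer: -66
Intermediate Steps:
E = 36
T(n) = n²
C(x, R) = 66
-C(E + F((-1 - 5)*(-2)), T(-9)) = -1*66 = -66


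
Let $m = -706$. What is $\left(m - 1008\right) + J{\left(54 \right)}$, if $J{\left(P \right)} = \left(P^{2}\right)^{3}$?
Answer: $24794909582$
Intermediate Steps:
$J{\left(P \right)} = P^{6}$
$\left(m - 1008\right) + J{\left(54 \right)} = \left(-706 - 1008\right) + 54^{6} = -1714 + 24794911296 = 24794909582$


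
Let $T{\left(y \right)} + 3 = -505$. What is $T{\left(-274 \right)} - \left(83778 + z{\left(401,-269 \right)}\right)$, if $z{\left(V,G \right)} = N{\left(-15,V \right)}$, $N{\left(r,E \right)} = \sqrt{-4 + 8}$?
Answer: $-84288$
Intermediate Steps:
$T{\left(y \right)} = -508$ ($T{\left(y \right)} = -3 - 505 = -508$)
$N{\left(r,E \right)} = 2$ ($N{\left(r,E \right)} = \sqrt{4} = 2$)
$z{\left(V,G \right)} = 2$
$T{\left(-274 \right)} - \left(83778 + z{\left(401,-269 \right)}\right) = -508 - 83780 = -84288$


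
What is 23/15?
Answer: 23/15 ≈ 1.5333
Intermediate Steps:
23/15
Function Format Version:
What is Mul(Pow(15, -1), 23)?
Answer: Rational(23, 15) ≈ 1.5333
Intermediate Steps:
Mul(Pow(15, -1), 23) = Mul(Rational(1, 15), 23) = Rational(23, 15)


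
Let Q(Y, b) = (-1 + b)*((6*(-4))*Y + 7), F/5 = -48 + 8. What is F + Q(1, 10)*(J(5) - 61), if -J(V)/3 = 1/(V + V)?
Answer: 91789/10 ≈ 9178.9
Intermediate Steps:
F = -200 (F = 5*(-48 + 8) = 5*(-40) = -200)
J(V) = -3/(2*V) (J(V) = -3/(V + V) = -3*1/(2*V) = -3/(2*V))
Q(Y, b) = (-1 + b)*(7 - 24*Y) (Q(Y, b) = (-1 + b)*(-24*Y + 7) = (-1 + b)*(7 - 24*Y))
F + Q(1, 10)*(J(5) - 61) = -200 + (-7 + 7*10 + 24*1 - 24*1*10)*(-3/2/5 - 61) = -200 + (-7 + 70 + 24 - 240)*(-3/2*1/5 - 61) = -200 - 153*(-3/10 - 61) = -200 - 153*(-613/10) = -200 + 93789/10 = 91789/10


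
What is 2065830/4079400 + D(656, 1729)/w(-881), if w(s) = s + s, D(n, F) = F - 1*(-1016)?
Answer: -9689693/9215260 ≈ -1.0515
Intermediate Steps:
D(n, F) = 1016 + F (D(n, F) = F + 1016 = 1016 + F)
w(s) = 2*s
2065830/4079400 + D(656, 1729)/w(-881) = 2065830/4079400 + (1016 + 1729)/((2*(-881))) = 2065830*(1/4079400) + 2745/(-1762) = 5297/10460 + 2745*(-1/1762) = 5297/10460 - 2745/1762 = -9689693/9215260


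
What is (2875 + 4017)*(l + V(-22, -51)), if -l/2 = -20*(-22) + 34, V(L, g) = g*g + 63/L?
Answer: 125100138/11 ≈ 1.1373e+7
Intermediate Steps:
V(L, g) = g**2 + 63/L
l = -948 (l = -2*(-20*(-22) + 34) = -2*(440 + 34) = -2*474 = -948)
(2875 + 4017)*(l + V(-22, -51)) = (2875 + 4017)*(-948 + ((-51)**2 + 63/(-22))) = 6892*(-948 + (2601 + 63*(-1/22))) = 6892*(-948 + (2601 - 63/22)) = 6892*(-948 + 57159/22) = 6892*(36303/22) = 125100138/11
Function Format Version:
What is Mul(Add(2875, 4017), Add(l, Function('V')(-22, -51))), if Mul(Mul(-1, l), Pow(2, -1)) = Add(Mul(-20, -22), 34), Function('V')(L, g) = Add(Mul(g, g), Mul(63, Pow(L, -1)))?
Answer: Rational(125100138, 11) ≈ 1.1373e+7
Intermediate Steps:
Function('V')(L, g) = Add(Pow(g, 2), Mul(63, Pow(L, -1)))
l = -948 (l = Mul(-2, Add(Mul(-20, -22), 34)) = Mul(-2, Add(440, 34)) = Mul(-2, 474) = -948)
Mul(Add(2875, 4017), Add(l, Function('V')(-22, -51))) = Mul(Add(2875, 4017), Add(-948, Add(Pow(-51, 2), Mul(63, Pow(-22, -1))))) = Mul(6892, Add(-948, Add(2601, Mul(63, Rational(-1, 22))))) = Mul(6892, Add(-948, Add(2601, Rational(-63, 22)))) = Mul(6892, Add(-948, Rational(57159, 22))) = Mul(6892, Rational(36303, 22)) = Rational(125100138, 11)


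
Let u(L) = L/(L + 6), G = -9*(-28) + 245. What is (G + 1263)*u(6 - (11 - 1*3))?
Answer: -880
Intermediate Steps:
G = 497 (G = 252 + 245 = 497)
u(L) = L/(6 + L)
(G + 1263)*u(6 - (11 - 1*3)) = (497 + 1263)*((6 - (11 - 1*3))/(6 + (6 - (11 - 1*3)))) = 1760*((6 - (11 - 3))/(6 + (6 - (11 - 3)))) = 1760*((6 - 1*8)/(6 + (6 - 1*8))) = 1760*((6 - 8)/(6 + (6 - 8))) = 1760*(-2/(6 - 2)) = 1760*(-2/4) = 1760*(-2*1/4) = 1760*(-1/2) = -880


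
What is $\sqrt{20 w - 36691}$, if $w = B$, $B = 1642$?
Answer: $i \sqrt{3851} \approx 62.056 i$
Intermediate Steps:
$w = 1642$
$\sqrt{20 w - 36691} = \sqrt{20 \cdot 1642 - 36691} = \sqrt{32840 - 36691} = \sqrt{-3851} = i \sqrt{3851}$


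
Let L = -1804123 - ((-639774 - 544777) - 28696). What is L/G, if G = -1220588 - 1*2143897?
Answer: 590876/3364485 ≈ 0.17562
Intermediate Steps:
L = -590876 (L = -1804123 - (-1184551 - 28696) = -1804123 - 1*(-1213247) = -1804123 + 1213247 = -590876)
G = -3364485 (G = -1220588 - 2143897 = -3364485)
L/G = -590876/(-3364485) = -590876*(-1/3364485) = 590876/3364485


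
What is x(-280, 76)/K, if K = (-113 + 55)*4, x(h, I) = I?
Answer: -19/58 ≈ -0.32759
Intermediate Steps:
K = -232 (K = -58*4 = -232)
x(-280, 76)/K = 76/(-232) = 76*(-1/232) = -19/58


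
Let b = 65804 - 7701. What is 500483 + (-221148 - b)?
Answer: 221232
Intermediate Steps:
b = 58103
500483 + (-221148 - b) = 500483 + (-221148 - 1*58103) = 500483 + (-221148 - 58103) = 500483 - 279251 = 221232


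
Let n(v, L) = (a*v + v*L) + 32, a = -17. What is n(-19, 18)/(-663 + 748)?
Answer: 13/85 ≈ 0.15294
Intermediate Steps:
n(v, L) = 32 - 17*v + L*v (n(v, L) = (-17*v + v*L) + 32 = (-17*v + L*v) + 32 = 32 - 17*v + L*v)
n(-19, 18)/(-663 + 748) = (32 - 17*(-19) + 18*(-19))/(-663 + 748) = (32 + 323 - 342)/85 = 13*(1/85) = 13/85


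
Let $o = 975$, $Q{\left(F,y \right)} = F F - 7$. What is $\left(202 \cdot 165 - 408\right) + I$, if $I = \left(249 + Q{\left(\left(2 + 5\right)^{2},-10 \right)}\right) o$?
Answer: $2609847$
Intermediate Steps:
$Q{\left(F,y \right)} = -7 + F^{2}$ ($Q{\left(F,y \right)} = F^{2} - 7 = -7 + F^{2}$)
$I = 2576925$ ($I = \left(249 - \left(7 - \left(\left(2 + 5\right)^{2}\right)^{2}\right)\right) 975 = \left(249 - \left(7 - \left(7^{2}\right)^{2}\right)\right) 975 = \left(249 - \left(7 - 49^{2}\right)\right) 975 = \left(249 + \left(-7 + 2401\right)\right) 975 = \left(249 + 2394\right) 975 = 2643 \cdot 975 = 2576925$)
$\left(202 \cdot 165 - 408\right) + I = \left(202 \cdot 165 - 408\right) + 2576925 = \left(33330 - 408\right) + 2576925 = 32922 + 2576925 = 2609847$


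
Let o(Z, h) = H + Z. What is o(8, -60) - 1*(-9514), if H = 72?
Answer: 9594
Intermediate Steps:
o(Z, h) = 72 + Z
o(8, -60) - 1*(-9514) = (72 + 8) - 1*(-9514) = 80 + 9514 = 9594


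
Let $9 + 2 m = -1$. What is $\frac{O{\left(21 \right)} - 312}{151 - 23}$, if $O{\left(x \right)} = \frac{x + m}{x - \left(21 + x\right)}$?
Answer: $- \frac{821}{336} \approx -2.4435$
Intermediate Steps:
$m = -5$ ($m = - \frac{9}{2} + \frac{1}{2} \left(-1\right) = - \frac{9}{2} - \frac{1}{2} = -5$)
$O{\left(x \right)} = \frac{5}{21} - \frac{x}{21}$ ($O{\left(x \right)} = \frac{x - 5}{x - \left(21 + x\right)} = \frac{-5 + x}{-21} = \left(-5 + x\right) \left(- \frac{1}{21}\right) = \frac{5}{21} - \frac{x}{21}$)
$\frac{O{\left(21 \right)} - 312}{151 - 23} = \frac{\left(\frac{5}{21} - 1\right) - 312}{151 - 23} = \frac{\left(\frac{5}{21} - 1\right) - 312}{128} = \left(- \frac{16}{21} - 312\right) \frac{1}{128} = \left(- \frac{6568}{21}\right) \frac{1}{128} = - \frac{821}{336}$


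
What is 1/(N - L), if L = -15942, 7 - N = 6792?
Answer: 1/9157 ≈ 0.00010921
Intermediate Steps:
N = -6785 (N = 7 - 1*6792 = 7 - 6792 = -6785)
1/(N - L) = 1/(-6785 - 1*(-15942)) = 1/(-6785 + 15942) = 1/9157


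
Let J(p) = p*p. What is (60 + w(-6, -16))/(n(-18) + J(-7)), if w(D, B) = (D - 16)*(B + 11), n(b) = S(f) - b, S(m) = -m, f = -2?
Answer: 170/69 ≈ 2.4638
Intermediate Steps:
J(p) = p²
n(b) = 2 - b (n(b) = -1*(-2) - b = 2 - b)
w(D, B) = (-16 + D)*(11 + B)
(60 + w(-6, -16))/(n(-18) + J(-7)) = (60 + (-176 - 16*(-16) + 11*(-6) - 16*(-6)))/((2 - 1*(-18)) + (-7)²) = (60 + (-176 + 256 - 66 + 96))/((2 + 18) + 49) = (60 + 110)/(20 + 49) = 170/69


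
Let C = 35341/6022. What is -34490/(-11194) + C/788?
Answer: 82031122897/26559645592 ≈ 3.0886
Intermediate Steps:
C = 35341/6022 (C = 35341*(1/6022) = 35341/6022 ≈ 5.8686)
-34490/(-11194) + C/788 = -34490/(-11194) + (35341/6022)/788 = -34490*(-1/11194) + (35341/6022)*(1/788) = 17245/5597 + 35341/4745336 = 82031122897/26559645592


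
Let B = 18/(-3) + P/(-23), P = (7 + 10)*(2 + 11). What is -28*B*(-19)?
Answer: -190988/23 ≈ -8303.8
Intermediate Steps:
P = 221 (P = 17*13 = 221)
B = -359/23 (B = 18/(-3) + 221/(-23) = 18*(-⅓) + 221*(-1/23) = -6 - 221/23 = -359/23 ≈ -15.609)
-28*B*(-19) = -28*(-359/23)*(-19) = (10052/23)*(-19) = -190988/23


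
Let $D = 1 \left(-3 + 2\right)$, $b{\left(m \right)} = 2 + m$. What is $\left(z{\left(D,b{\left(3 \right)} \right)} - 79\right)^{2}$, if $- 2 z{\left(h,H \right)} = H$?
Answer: $\frac{26569}{4} \approx 6642.3$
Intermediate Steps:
$D = -1$ ($D = 1 \left(-1\right) = -1$)
$z{\left(h,H \right)} = - \frac{H}{2}$
$\left(z{\left(D,b{\left(3 \right)} \right)} - 79\right)^{2} = \left(- \frac{2 + 3}{2} - 79\right)^{2} = \left(\left(- \frac{1}{2}\right) 5 - 79\right)^{2} = \left(- \frac{5}{2} - 79\right)^{2} = \left(- \frac{163}{2}\right)^{2} = \frac{26569}{4}$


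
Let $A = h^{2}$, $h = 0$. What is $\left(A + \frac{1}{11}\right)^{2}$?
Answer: $\frac{1}{121} \approx 0.0082645$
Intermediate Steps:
$A = 0$ ($A = 0^{2} = 0$)
$\left(A + \frac{1}{11}\right)^{2} = \left(0 + \frac{1}{11}\right)^{2} = \left(\frac{1}{11}\right)^{2} = \frac{1}{121}$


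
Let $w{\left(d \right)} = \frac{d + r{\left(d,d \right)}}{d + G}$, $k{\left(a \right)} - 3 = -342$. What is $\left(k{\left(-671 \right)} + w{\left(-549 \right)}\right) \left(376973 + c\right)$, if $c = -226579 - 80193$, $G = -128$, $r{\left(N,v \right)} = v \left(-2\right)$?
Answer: $- \frac{16149880452}{677} \approx -2.3855 \cdot 10^{7}$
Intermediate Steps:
$r{\left(N,v \right)} = - 2 v$
$k{\left(a \right)} = -339$ ($k{\left(a \right)} = 3 - 342 = -339$)
$w{\left(d \right)} = - \frac{d}{-128 + d}$ ($w{\left(d \right)} = \frac{d - 2 d}{d - 128} = \frac{\left(-1\right) d}{-128 + d} = - \frac{d}{-128 + d}$)
$c = -306772$
$\left(k{\left(-671 \right)} + w{\left(-549 \right)}\right) \left(376973 + c\right) = \left(-339 - - \frac{549}{-128 - 549}\right) \left(376973 - 306772\right) = \left(-339 - - \frac{549}{-677}\right) 70201 = \left(-339 - \left(-549\right) \left(- \frac{1}{677}\right)\right) 70201 = \left(-339 - \frac{549}{677}\right) 70201 = \left(- \frac{230052}{677}\right) 70201 = - \frac{16149880452}{677}$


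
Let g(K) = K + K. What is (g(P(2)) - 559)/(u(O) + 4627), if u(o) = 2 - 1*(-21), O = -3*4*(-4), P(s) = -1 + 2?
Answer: -557/4650 ≈ -0.11978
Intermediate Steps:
P(s) = 1
g(K) = 2*K
O = 48 (O = -12*(-4) = 48)
u(o) = 23 (u(o) = 2 + 21 = 23)
(g(P(2)) - 559)/(u(O) + 4627) = (2*1 - 559)/(23 + 4627) = (2 - 559)/4650 = -557*1/4650 = -557/4650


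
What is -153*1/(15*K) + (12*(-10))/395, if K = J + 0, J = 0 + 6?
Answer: -1583/790 ≈ -2.0038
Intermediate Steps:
J = 6
K = 6 (K = 6 + 0 = 6)
-153*1/(15*K) + (12*(-10))/395 = -153/(15*6) + (12*(-10))/395 = -153/90 - 120*1/395 = -153*1/90 - 24/79 = -17/10 - 24/79 = -1583/790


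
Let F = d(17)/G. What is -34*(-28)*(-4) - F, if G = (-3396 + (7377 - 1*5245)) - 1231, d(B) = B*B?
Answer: -9500671/2495 ≈ -3807.9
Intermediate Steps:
d(B) = B²
G = -2495 (G = (-3396 + (7377 - 5245)) - 1231 = (-3396 + 2132) - 1231 = -1264 - 1231 = -2495)
F = -289/2495 (F = 17²/(-2495) = 289*(-1/2495) = -289/2495 ≈ -0.11583)
-34*(-28)*(-4) - F = -34*(-28)*(-4) - 1*(-289/2495) = 952*(-4) + 289/2495 = -3808 + 289/2495 = -9500671/2495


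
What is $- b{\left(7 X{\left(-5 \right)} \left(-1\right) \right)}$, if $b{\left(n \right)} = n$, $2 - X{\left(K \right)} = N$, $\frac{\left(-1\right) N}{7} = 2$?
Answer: $112$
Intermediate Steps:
$N = -14$ ($N = \left(-7\right) 2 = -14$)
$X{\left(K \right)} = 16$ ($X{\left(K \right)} = 2 - -14 = 2 + 14 = 16$)
$- b{\left(7 X{\left(-5 \right)} \left(-1\right) \right)} = - 7 \cdot 16 \left(-1\right) = - 112 \left(-1\right) = \left(-1\right) \left(-112\right) = 112$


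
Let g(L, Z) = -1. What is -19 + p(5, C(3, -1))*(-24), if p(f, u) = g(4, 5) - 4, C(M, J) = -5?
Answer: 101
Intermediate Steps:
p(f, u) = -5 (p(f, u) = -1 - 4 = -5)
-19 + p(5, C(3, -1))*(-24) = -19 - 5*(-24) = -19 + 120 = 101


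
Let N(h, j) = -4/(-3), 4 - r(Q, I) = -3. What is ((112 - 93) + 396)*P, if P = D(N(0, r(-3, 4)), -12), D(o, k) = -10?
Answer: -4150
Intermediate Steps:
r(Q, I) = 7 (r(Q, I) = 4 - 1*(-3) = 4 + 3 = 7)
N(h, j) = 4/3 (N(h, j) = -4*(-⅓) = 4/3)
P = -10
((112 - 93) + 396)*P = ((112 - 93) + 396)*(-10) = (19 + 396)*(-10) = 415*(-10) = -4150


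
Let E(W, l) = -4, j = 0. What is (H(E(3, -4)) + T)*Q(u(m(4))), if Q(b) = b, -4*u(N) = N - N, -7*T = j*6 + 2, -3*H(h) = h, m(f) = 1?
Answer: 0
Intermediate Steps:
H(h) = -h/3
T = -2/7 (T = -(0*6 + 2)/7 = -(0 + 2)/7 = -⅐*2 = -2/7 ≈ -0.28571)
u(N) = 0 (u(N) = -(N - N)/4 = -¼*0 = 0)
(H(E(3, -4)) + T)*Q(u(m(4))) = (-⅓*(-4) - 2/7)*0 = (4/3 - 2/7)*0 = (22/21)*0 = 0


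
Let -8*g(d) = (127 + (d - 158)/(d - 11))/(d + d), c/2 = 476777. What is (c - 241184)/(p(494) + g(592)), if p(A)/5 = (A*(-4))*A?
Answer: -560048197120/3837104937323 ≈ -0.14596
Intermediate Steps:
c = 953554 (c = 2*476777 = 953554)
p(A) = -20*A² (p(A) = 5*((A*(-4))*A) = 5*((-4*A)*A) = 5*(-4*A²) = -20*A²)
g(d) = -(127 + (-158 + d)/(-11 + d))/(16*d) (g(d) = -(127 + (d - 158)/(d - 11))/(8*(d + d)) = -(127 + (-158 + d)/(-11 + d))/(8*(2*d)) = -(127 + (-158 + d)/(-11 + d))*1/(2*d)/8 = -(127 + (-158 + d)/(-11 + d))/(16*d))
(c - 241184)/(p(494) + g(592)) = (953554 - 241184)/(-20*494² + (1/16)*(1555 - 128*592)/(592*(-11 + 592))) = 712370/(-20*244036 + (1/16)*(1/592)*(1555 - 75776)/581) = 712370/(-4880720 + (1/16)*(1/592)*(1/581)*(-74221)) = 712370/(-4880720 - 10603/786176) = 712370/(-3837104937323/786176) = 712370*(-786176/3837104937323) = -560048197120/3837104937323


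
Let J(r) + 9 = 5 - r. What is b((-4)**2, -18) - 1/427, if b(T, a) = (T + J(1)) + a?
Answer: -2990/427 ≈ -7.0023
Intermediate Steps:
J(r) = -4 - r (J(r) = -9 + (5 - r) = -4 - r)
b(T, a) = -5 + T + a (b(T, a) = (T + (-4 - 1*1)) + a = (T + (-4 - 1)) + a = (T - 5) + a = (-5 + T) + a = -5 + T + a)
b((-4)**2, -18) - 1/427 = (-5 + (-4)**2 - 18) - 1/427 = (-5 + 16 - 18) - 1*1/427 = -7 - 1/427 = -2990/427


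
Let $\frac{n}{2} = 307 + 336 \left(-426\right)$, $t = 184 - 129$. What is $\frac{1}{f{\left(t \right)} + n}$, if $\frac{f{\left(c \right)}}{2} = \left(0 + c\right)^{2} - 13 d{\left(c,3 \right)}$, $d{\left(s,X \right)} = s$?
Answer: $- \frac{1}{281038} \approx -3.5582 \cdot 10^{-6}$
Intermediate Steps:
$t = 55$ ($t = 184 - 129 = 55$)
$f{\left(c \right)} = - 26 c + 2 c^{2}$ ($f{\left(c \right)} = 2 \left(\left(0 + c\right)^{2} - 13 c\right) = 2 \left(c^{2} - 13 c\right) = - 26 c + 2 c^{2}$)
$n = -285658$ ($n = 2 \left(307 + 336 \left(-426\right)\right) = 2 \left(307 - 143136\right) = 2 \left(-142829\right) = -285658$)
$\frac{1}{f{\left(t \right)} + n} = \frac{1}{2 \cdot 55 \left(-13 + 55\right) - 285658} = \frac{1}{2 \cdot 55 \cdot 42 - 285658} = \frac{1}{4620 - 285658} = \frac{1}{-281038} = - \frac{1}{281038}$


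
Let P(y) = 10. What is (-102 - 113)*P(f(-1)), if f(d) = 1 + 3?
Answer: -2150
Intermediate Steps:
f(d) = 4
(-102 - 113)*P(f(-1)) = (-102 - 113)*10 = -215*10 = -2150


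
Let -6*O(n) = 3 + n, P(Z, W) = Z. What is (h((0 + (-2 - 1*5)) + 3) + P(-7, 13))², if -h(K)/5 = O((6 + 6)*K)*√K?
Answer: -5576 + 1050*I ≈ -5576.0 + 1050.0*I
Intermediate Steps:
O(n) = -½ - n/6 (O(n) = -(3 + n)/6 = -½ - n/6)
h(K) = -5*√K*(-½ - 2*K) (h(K) = -5*(-½ - (6 + 6)*K/6)*√K = -5*(-½ - 2*K)*√K = -5*√K*(-½ - 2*K))
(h((0 + (-2 - 1*5)) + 3) + P(-7, 13))² = (√((0 + (-2 - 1*5)) + 3)*(5/2 + 10*((0 + (-2 - 1*5)) + 3)) - 7)² = (√((0 + (-2 - 5)) + 3)*(5/2 + 10*((0 + (-2 - 5)) + 3)) - 7)² = (√((0 - 7) + 3)*(5/2 + 10*((0 - 7) + 3)) - 7)² = (√(-7 + 3)*(5/2 + 10*(-7 + 3)) - 7)² = (√(-4)*(5/2 + 10*(-4)) - 7)² = ((2*I)*(5/2 - 40) - 7)² = ((2*I)*(-75/2) - 7)² = (-75*I - 7)² = (-7 - 75*I)²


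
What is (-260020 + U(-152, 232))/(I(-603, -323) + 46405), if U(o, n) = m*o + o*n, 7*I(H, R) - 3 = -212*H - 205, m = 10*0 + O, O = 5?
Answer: -2072308/452469 ≈ -4.5800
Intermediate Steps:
m = 5 (m = 10*0 + 5 = 0 + 5 = 5)
I(H, R) = -202/7 - 212*H/7 (I(H, R) = 3/7 + (-212*H - 205)/7 = 3/7 + (-205 - 212*H)/7 = 3/7 + (-205/7 - 212*H/7) = -202/7 - 212*H/7)
U(o, n) = 5*o + n*o (U(o, n) = 5*o + o*n = 5*o + n*o)
(-260020 + U(-152, 232))/(I(-603, -323) + 46405) = (-260020 - 152*(5 + 232))/((-202/7 - 212/7*(-603)) + 46405) = (-260020 - 152*237)/((-202/7 + 127836/7) + 46405) = (-260020 - 36024)/(127634/7 + 46405) = -296044/452469/7 = -296044*7/452469 = -2072308/452469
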